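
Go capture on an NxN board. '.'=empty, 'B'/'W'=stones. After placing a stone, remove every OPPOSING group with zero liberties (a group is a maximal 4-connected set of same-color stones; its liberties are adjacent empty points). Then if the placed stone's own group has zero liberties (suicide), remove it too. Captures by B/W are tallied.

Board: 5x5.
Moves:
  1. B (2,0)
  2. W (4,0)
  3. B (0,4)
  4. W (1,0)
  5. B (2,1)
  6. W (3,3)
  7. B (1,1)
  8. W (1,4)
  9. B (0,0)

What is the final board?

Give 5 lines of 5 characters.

Move 1: B@(2,0) -> caps B=0 W=0
Move 2: W@(4,0) -> caps B=0 W=0
Move 3: B@(0,4) -> caps B=0 W=0
Move 4: W@(1,0) -> caps B=0 W=0
Move 5: B@(2,1) -> caps B=0 W=0
Move 6: W@(3,3) -> caps B=0 W=0
Move 7: B@(1,1) -> caps B=0 W=0
Move 8: W@(1,4) -> caps B=0 W=0
Move 9: B@(0,0) -> caps B=1 W=0

Answer: B...B
.B..W
BB...
...W.
W....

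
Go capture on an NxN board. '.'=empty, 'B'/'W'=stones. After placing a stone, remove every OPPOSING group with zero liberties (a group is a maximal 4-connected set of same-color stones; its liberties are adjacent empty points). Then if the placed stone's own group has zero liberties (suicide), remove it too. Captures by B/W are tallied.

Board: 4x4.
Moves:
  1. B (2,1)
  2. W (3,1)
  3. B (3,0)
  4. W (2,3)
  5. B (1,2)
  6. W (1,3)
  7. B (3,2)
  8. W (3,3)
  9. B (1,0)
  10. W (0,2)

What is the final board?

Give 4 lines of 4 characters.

Move 1: B@(2,1) -> caps B=0 W=0
Move 2: W@(3,1) -> caps B=0 W=0
Move 3: B@(3,0) -> caps B=0 W=0
Move 4: W@(2,3) -> caps B=0 W=0
Move 5: B@(1,2) -> caps B=0 W=0
Move 6: W@(1,3) -> caps B=0 W=0
Move 7: B@(3,2) -> caps B=1 W=0
Move 8: W@(3,3) -> caps B=1 W=0
Move 9: B@(1,0) -> caps B=1 W=0
Move 10: W@(0,2) -> caps B=1 W=0

Answer: ..W.
B.BW
.B.W
B.BW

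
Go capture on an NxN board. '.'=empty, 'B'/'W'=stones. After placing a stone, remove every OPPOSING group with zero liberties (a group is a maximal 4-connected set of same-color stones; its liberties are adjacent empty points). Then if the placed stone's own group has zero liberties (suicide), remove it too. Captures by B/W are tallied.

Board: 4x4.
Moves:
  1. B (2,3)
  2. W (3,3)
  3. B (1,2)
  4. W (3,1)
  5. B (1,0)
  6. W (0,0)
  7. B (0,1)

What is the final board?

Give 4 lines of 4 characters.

Answer: .B..
B.B.
...B
.W.W

Derivation:
Move 1: B@(2,3) -> caps B=0 W=0
Move 2: W@(3,3) -> caps B=0 W=0
Move 3: B@(1,2) -> caps B=0 W=0
Move 4: W@(3,1) -> caps B=0 W=0
Move 5: B@(1,0) -> caps B=0 W=0
Move 6: W@(0,0) -> caps B=0 W=0
Move 7: B@(0,1) -> caps B=1 W=0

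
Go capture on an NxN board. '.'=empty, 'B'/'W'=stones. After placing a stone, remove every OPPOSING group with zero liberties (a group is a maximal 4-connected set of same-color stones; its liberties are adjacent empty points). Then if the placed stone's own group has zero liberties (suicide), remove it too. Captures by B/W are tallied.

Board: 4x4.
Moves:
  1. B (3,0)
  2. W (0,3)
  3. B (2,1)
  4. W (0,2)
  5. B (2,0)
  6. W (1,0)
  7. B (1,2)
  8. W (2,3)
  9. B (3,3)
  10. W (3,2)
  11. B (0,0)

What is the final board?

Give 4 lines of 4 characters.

Move 1: B@(3,0) -> caps B=0 W=0
Move 2: W@(0,3) -> caps B=0 W=0
Move 3: B@(2,1) -> caps B=0 W=0
Move 4: W@(0,2) -> caps B=0 W=0
Move 5: B@(2,0) -> caps B=0 W=0
Move 6: W@(1,0) -> caps B=0 W=0
Move 7: B@(1,2) -> caps B=0 W=0
Move 8: W@(2,3) -> caps B=0 W=0
Move 9: B@(3,3) -> caps B=0 W=0
Move 10: W@(3,2) -> caps B=0 W=1
Move 11: B@(0,0) -> caps B=0 W=1

Answer: B.WW
W.B.
BB.W
B.W.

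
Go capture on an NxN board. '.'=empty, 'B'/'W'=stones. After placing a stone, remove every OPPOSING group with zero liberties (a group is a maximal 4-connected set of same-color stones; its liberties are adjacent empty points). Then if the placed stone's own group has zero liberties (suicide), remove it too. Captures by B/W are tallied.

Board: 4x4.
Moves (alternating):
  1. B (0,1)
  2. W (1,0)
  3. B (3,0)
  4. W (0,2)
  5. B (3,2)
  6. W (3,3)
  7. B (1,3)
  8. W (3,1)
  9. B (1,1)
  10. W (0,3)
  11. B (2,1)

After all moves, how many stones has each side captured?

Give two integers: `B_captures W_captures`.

Move 1: B@(0,1) -> caps B=0 W=0
Move 2: W@(1,0) -> caps B=0 W=0
Move 3: B@(3,0) -> caps B=0 W=0
Move 4: W@(0,2) -> caps B=0 W=0
Move 5: B@(3,2) -> caps B=0 W=0
Move 6: W@(3,3) -> caps B=0 W=0
Move 7: B@(1,3) -> caps B=0 W=0
Move 8: W@(3,1) -> caps B=0 W=0
Move 9: B@(1,1) -> caps B=0 W=0
Move 10: W@(0,3) -> caps B=0 W=0
Move 11: B@(2,1) -> caps B=1 W=0

Answer: 1 0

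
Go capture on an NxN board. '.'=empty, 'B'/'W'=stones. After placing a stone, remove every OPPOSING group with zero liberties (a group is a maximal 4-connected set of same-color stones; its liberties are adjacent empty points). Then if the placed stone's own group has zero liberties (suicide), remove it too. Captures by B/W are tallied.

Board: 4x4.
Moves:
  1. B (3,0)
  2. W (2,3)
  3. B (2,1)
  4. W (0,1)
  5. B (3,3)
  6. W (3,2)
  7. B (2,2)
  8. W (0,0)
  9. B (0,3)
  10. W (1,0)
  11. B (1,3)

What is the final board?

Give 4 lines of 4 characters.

Answer: WW.B
W..B
.BBW
B.W.

Derivation:
Move 1: B@(3,0) -> caps B=0 W=0
Move 2: W@(2,3) -> caps B=0 W=0
Move 3: B@(2,1) -> caps B=0 W=0
Move 4: W@(0,1) -> caps B=0 W=0
Move 5: B@(3,3) -> caps B=0 W=0
Move 6: W@(3,2) -> caps B=0 W=1
Move 7: B@(2,2) -> caps B=0 W=1
Move 8: W@(0,0) -> caps B=0 W=1
Move 9: B@(0,3) -> caps B=0 W=1
Move 10: W@(1,0) -> caps B=0 W=1
Move 11: B@(1,3) -> caps B=0 W=1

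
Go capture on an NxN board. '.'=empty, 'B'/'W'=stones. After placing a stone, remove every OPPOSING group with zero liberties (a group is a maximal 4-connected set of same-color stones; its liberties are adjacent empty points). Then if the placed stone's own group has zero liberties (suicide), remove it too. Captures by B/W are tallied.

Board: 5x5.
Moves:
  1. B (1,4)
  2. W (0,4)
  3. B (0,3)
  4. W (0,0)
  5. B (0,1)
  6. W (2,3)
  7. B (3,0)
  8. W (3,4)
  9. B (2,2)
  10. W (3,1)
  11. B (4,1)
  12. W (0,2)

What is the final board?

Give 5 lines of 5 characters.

Move 1: B@(1,4) -> caps B=0 W=0
Move 2: W@(0,4) -> caps B=0 W=0
Move 3: B@(0,3) -> caps B=1 W=0
Move 4: W@(0,0) -> caps B=1 W=0
Move 5: B@(0,1) -> caps B=1 W=0
Move 6: W@(2,3) -> caps B=1 W=0
Move 7: B@(3,0) -> caps B=1 W=0
Move 8: W@(3,4) -> caps B=1 W=0
Move 9: B@(2,2) -> caps B=1 W=0
Move 10: W@(3,1) -> caps B=1 W=0
Move 11: B@(4,1) -> caps B=1 W=0
Move 12: W@(0,2) -> caps B=1 W=0

Answer: WBWB.
....B
..BW.
BW..W
.B...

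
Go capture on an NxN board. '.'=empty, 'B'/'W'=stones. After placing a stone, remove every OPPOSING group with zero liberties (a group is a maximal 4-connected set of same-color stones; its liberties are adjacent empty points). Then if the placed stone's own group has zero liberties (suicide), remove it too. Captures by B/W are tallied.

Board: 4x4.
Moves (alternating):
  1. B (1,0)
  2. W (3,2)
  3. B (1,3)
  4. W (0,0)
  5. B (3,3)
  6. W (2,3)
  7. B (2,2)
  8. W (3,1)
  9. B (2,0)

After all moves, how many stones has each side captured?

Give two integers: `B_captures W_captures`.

Move 1: B@(1,0) -> caps B=0 W=0
Move 2: W@(3,2) -> caps B=0 W=0
Move 3: B@(1,3) -> caps B=0 W=0
Move 4: W@(0,0) -> caps B=0 W=0
Move 5: B@(3,3) -> caps B=0 W=0
Move 6: W@(2,3) -> caps B=0 W=1
Move 7: B@(2,2) -> caps B=0 W=1
Move 8: W@(3,1) -> caps B=0 W=1
Move 9: B@(2,0) -> caps B=0 W=1

Answer: 0 1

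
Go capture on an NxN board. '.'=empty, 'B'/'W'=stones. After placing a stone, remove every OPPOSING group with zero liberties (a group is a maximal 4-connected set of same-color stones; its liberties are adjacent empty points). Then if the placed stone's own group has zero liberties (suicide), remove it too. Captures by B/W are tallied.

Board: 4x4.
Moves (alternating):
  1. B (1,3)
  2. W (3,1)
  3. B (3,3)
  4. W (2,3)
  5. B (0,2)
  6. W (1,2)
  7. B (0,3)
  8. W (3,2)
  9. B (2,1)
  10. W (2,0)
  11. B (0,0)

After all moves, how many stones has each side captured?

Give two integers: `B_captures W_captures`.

Move 1: B@(1,3) -> caps B=0 W=0
Move 2: W@(3,1) -> caps B=0 W=0
Move 3: B@(3,3) -> caps B=0 W=0
Move 4: W@(2,3) -> caps B=0 W=0
Move 5: B@(0,2) -> caps B=0 W=0
Move 6: W@(1,2) -> caps B=0 W=0
Move 7: B@(0,3) -> caps B=0 W=0
Move 8: W@(3,2) -> caps B=0 W=1
Move 9: B@(2,1) -> caps B=0 W=1
Move 10: W@(2,0) -> caps B=0 W=1
Move 11: B@(0,0) -> caps B=0 W=1

Answer: 0 1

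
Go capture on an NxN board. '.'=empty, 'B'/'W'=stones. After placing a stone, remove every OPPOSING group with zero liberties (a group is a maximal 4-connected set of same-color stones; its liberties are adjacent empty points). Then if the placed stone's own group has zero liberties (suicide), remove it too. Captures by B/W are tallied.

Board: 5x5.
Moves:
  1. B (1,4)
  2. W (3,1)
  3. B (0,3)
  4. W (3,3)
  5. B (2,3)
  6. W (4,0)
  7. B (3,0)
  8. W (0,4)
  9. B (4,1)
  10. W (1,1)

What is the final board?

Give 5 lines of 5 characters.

Answer: ...B.
.W..B
...B.
BW.W.
.B...

Derivation:
Move 1: B@(1,4) -> caps B=0 W=0
Move 2: W@(3,1) -> caps B=0 W=0
Move 3: B@(0,3) -> caps B=0 W=0
Move 4: W@(3,3) -> caps B=0 W=0
Move 5: B@(2,3) -> caps B=0 W=0
Move 6: W@(4,0) -> caps B=0 W=0
Move 7: B@(3,0) -> caps B=0 W=0
Move 8: W@(0,4) -> caps B=0 W=0
Move 9: B@(4,1) -> caps B=1 W=0
Move 10: W@(1,1) -> caps B=1 W=0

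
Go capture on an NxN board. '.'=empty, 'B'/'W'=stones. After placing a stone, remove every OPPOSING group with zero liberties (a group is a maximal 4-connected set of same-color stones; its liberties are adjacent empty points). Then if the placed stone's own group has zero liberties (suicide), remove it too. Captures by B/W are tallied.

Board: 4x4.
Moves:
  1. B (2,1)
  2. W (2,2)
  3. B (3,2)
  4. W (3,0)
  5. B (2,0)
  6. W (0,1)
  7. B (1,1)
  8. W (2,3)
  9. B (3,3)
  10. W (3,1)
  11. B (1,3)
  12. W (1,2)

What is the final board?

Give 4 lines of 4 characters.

Answer: .W..
.BWB
BBWW
WW..

Derivation:
Move 1: B@(2,1) -> caps B=0 W=0
Move 2: W@(2,2) -> caps B=0 W=0
Move 3: B@(3,2) -> caps B=0 W=0
Move 4: W@(3,0) -> caps B=0 W=0
Move 5: B@(2,0) -> caps B=0 W=0
Move 6: W@(0,1) -> caps B=0 W=0
Move 7: B@(1,1) -> caps B=0 W=0
Move 8: W@(2,3) -> caps B=0 W=0
Move 9: B@(3,3) -> caps B=0 W=0
Move 10: W@(3,1) -> caps B=0 W=2
Move 11: B@(1,3) -> caps B=0 W=2
Move 12: W@(1,2) -> caps B=0 W=2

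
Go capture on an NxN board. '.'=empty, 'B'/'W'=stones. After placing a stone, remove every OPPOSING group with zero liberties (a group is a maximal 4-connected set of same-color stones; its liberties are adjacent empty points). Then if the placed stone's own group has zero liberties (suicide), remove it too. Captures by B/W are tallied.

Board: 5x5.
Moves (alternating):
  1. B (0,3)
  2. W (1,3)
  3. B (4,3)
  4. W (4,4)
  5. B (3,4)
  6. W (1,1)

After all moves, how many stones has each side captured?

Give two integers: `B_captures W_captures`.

Answer: 1 0

Derivation:
Move 1: B@(0,3) -> caps B=0 W=0
Move 2: W@(1,3) -> caps B=0 W=0
Move 3: B@(4,3) -> caps B=0 W=0
Move 4: W@(4,4) -> caps B=0 W=0
Move 5: B@(3,4) -> caps B=1 W=0
Move 6: W@(1,1) -> caps B=1 W=0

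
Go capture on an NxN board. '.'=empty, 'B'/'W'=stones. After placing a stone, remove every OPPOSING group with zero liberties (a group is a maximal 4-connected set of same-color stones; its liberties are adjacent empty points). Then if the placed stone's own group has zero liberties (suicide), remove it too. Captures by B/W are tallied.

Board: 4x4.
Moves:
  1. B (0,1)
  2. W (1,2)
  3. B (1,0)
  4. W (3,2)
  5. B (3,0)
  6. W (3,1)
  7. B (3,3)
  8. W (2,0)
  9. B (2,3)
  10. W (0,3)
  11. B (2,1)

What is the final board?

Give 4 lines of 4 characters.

Move 1: B@(0,1) -> caps B=0 W=0
Move 2: W@(1,2) -> caps B=0 W=0
Move 3: B@(1,0) -> caps B=0 W=0
Move 4: W@(3,2) -> caps B=0 W=0
Move 5: B@(3,0) -> caps B=0 W=0
Move 6: W@(3,1) -> caps B=0 W=0
Move 7: B@(3,3) -> caps B=0 W=0
Move 8: W@(2,0) -> caps B=0 W=1
Move 9: B@(2,3) -> caps B=0 W=1
Move 10: W@(0,3) -> caps B=0 W=1
Move 11: B@(2,1) -> caps B=0 W=1

Answer: .B.W
B.W.
WB.B
.WWB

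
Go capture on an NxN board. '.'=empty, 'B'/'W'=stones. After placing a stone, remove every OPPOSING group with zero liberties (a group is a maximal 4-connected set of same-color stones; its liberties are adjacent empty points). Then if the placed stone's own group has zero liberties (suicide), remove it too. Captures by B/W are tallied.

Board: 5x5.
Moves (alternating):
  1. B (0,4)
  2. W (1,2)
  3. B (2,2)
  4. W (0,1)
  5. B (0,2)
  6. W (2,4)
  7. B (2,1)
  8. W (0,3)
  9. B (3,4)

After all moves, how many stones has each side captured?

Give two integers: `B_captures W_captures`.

Answer: 0 1

Derivation:
Move 1: B@(0,4) -> caps B=0 W=0
Move 2: W@(1,2) -> caps B=0 W=0
Move 3: B@(2,2) -> caps B=0 W=0
Move 4: W@(0,1) -> caps B=0 W=0
Move 5: B@(0,2) -> caps B=0 W=0
Move 6: W@(2,4) -> caps B=0 W=0
Move 7: B@(2,1) -> caps B=0 W=0
Move 8: W@(0,3) -> caps B=0 W=1
Move 9: B@(3,4) -> caps B=0 W=1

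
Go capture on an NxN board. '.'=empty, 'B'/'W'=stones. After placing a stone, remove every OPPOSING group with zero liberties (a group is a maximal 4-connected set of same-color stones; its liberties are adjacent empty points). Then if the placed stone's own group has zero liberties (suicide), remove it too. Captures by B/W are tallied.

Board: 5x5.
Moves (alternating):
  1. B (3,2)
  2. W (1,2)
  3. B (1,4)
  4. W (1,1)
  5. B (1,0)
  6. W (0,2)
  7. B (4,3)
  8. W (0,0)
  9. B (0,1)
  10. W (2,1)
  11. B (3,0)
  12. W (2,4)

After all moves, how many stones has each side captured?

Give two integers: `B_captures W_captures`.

Move 1: B@(3,2) -> caps B=0 W=0
Move 2: W@(1,2) -> caps B=0 W=0
Move 3: B@(1,4) -> caps B=0 W=0
Move 4: W@(1,1) -> caps B=0 W=0
Move 5: B@(1,0) -> caps B=0 W=0
Move 6: W@(0,2) -> caps B=0 W=0
Move 7: B@(4,3) -> caps B=0 W=0
Move 8: W@(0,0) -> caps B=0 W=0
Move 9: B@(0,1) -> caps B=1 W=0
Move 10: W@(2,1) -> caps B=1 W=0
Move 11: B@(3,0) -> caps B=1 W=0
Move 12: W@(2,4) -> caps B=1 W=0

Answer: 1 0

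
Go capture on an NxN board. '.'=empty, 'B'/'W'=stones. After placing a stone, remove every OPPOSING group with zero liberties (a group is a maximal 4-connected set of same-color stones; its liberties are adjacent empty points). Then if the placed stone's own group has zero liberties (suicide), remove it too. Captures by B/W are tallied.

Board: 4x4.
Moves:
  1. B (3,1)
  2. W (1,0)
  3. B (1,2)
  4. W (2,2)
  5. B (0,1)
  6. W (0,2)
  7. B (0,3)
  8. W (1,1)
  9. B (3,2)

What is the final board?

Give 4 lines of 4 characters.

Move 1: B@(3,1) -> caps B=0 W=0
Move 2: W@(1,0) -> caps B=0 W=0
Move 3: B@(1,2) -> caps B=0 W=0
Move 4: W@(2,2) -> caps B=0 W=0
Move 5: B@(0,1) -> caps B=0 W=0
Move 6: W@(0,2) -> caps B=0 W=0
Move 7: B@(0,3) -> caps B=1 W=0
Move 8: W@(1,1) -> caps B=1 W=0
Move 9: B@(3,2) -> caps B=1 W=0

Answer: .B.B
WWB.
..W.
.BB.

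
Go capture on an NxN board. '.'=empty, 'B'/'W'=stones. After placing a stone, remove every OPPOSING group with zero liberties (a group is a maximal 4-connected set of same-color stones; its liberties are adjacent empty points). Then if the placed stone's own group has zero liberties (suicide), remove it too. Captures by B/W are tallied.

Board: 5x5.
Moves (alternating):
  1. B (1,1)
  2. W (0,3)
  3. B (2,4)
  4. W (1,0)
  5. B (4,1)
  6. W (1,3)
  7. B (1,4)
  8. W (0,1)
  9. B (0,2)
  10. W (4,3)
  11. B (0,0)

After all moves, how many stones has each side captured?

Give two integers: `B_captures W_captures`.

Move 1: B@(1,1) -> caps B=0 W=0
Move 2: W@(0,3) -> caps B=0 W=0
Move 3: B@(2,4) -> caps B=0 W=0
Move 4: W@(1,0) -> caps B=0 W=0
Move 5: B@(4,1) -> caps B=0 W=0
Move 6: W@(1,3) -> caps B=0 W=0
Move 7: B@(1,4) -> caps B=0 W=0
Move 8: W@(0,1) -> caps B=0 W=0
Move 9: B@(0,2) -> caps B=0 W=0
Move 10: W@(4,3) -> caps B=0 W=0
Move 11: B@(0,0) -> caps B=1 W=0

Answer: 1 0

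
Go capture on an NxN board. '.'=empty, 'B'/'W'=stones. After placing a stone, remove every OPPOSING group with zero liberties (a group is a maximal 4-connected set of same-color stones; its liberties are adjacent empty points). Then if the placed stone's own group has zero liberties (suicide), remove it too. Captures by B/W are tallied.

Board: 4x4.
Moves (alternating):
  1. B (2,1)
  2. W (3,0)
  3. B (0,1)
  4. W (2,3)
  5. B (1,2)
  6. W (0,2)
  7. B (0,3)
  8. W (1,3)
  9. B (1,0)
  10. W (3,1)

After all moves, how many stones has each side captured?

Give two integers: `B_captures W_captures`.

Answer: 1 0

Derivation:
Move 1: B@(2,1) -> caps B=0 W=0
Move 2: W@(3,0) -> caps B=0 W=0
Move 3: B@(0,1) -> caps B=0 W=0
Move 4: W@(2,3) -> caps B=0 W=0
Move 5: B@(1,2) -> caps B=0 W=0
Move 6: W@(0,2) -> caps B=0 W=0
Move 7: B@(0,3) -> caps B=1 W=0
Move 8: W@(1,3) -> caps B=1 W=0
Move 9: B@(1,0) -> caps B=1 W=0
Move 10: W@(3,1) -> caps B=1 W=0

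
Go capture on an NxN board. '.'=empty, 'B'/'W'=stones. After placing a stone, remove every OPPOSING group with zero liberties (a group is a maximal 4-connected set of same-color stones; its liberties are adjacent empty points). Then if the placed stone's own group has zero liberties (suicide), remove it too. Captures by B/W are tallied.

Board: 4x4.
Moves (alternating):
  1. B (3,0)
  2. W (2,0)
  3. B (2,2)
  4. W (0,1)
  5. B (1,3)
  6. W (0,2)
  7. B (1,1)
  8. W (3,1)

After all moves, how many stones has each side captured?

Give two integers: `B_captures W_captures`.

Answer: 0 1

Derivation:
Move 1: B@(3,0) -> caps B=0 W=0
Move 2: W@(2,0) -> caps B=0 W=0
Move 3: B@(2,2) -> caps B=0 W=0
Move 4: W@(0,1) -> caps B=0 W=0
Move 5: B@(1,3) -> caps B=0 W=0
Move 6: W@(0,2) -> caps B=0 W=0
Move 7: B@(1,1) -> caps B=0 W=0
Move 8: W@(3,1) -> caps B=0 W=1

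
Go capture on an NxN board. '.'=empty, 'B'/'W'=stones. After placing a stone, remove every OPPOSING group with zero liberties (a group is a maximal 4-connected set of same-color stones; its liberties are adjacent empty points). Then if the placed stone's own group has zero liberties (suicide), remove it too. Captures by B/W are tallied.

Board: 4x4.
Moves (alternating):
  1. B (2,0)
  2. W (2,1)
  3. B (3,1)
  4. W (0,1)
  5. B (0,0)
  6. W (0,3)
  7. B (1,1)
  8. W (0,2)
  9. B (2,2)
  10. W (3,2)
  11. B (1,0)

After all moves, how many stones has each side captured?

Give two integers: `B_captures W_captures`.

Answer: 1 0

Derivation:
Move 1: B@(2,0) -> caps B=0 W=0
Move 2: W@(2,1) -> caps B=0 W=0
Move 3: B@(3,1) -> caps B=0 W=0
Move 4: W@(0,1) -> caps B=0 W=0
Move 5: B@(0,0) -> caps B=0 W=0
Move 6: W@(0,3) -> caps B=0 W=0
Move 7: B@(1,1) -> caps B=0 W=0
Move 8: W@(0,2) -> caps B=0 W=0
Move 9: B@(2,2) -> caps B=1 W=0
Move 10: W@(3,2) -> caps B=1 W=0
Move 11: B@(1,0) -> caps B=1 W=0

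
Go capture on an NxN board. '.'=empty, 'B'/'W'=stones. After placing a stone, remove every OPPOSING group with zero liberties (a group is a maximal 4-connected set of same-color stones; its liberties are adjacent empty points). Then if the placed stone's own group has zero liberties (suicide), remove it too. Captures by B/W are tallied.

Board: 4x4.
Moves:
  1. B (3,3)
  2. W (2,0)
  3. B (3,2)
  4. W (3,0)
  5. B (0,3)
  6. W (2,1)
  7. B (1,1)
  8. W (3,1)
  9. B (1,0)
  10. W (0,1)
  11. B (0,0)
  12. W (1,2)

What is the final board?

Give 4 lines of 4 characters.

Answer: .W.B
..W.
WW..
WWBB

Derivation:
Move 1: B@(3,3) -> caps B=0 W=0
Move 2: W@(2,0) -> caps B=0 W=0
Move 3: B@(3,2) -> caps B=0 W=0
Move 4: W@(3,0) -> caps B=0 W=0
Move 5: B@(0,3) -> caps B=0 W=0
Move 6: W@(2,1) -> caps B=0 W=0
Move 7: B@(1,1) -> caps B=0 W=0
Move 8: W@(3,1) -> caps B=0 W=0
Move 9: B@(1,0) -> caps B=0 W=0
Move 10: W@(0,1) -> caps B=0 W=0
Move 11: B@(0,0) -> caps B=0 W=0
Move 12: W@(1,2) -> caps B=0 W=3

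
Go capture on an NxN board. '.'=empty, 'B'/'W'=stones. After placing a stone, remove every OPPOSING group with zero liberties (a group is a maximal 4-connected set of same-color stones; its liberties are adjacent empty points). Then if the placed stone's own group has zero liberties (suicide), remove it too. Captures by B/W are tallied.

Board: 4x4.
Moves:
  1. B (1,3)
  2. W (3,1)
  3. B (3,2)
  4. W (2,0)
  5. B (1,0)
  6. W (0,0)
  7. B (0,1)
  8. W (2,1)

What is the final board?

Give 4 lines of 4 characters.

Answer: .B..
B..B
WW..
.WB.

Derivation:
Move 1: B@(1,3) -> caps B=0 W=0
Move 2: W@(3,1) -> caps B=0 W=0
Move 3: B@(3,2) -> caps B=0 W=0
Move 4: W@(2,0) -> caps B=0 W=0
Move 5: B@(1,0) -> caps B=0 W=0
Move 6: W@(0,0) -> caps B=0 W=0
Move 7: B@(0,1) -> caps B=1 W=0
Move 8: W@(2,1) -> caps B=1 W=0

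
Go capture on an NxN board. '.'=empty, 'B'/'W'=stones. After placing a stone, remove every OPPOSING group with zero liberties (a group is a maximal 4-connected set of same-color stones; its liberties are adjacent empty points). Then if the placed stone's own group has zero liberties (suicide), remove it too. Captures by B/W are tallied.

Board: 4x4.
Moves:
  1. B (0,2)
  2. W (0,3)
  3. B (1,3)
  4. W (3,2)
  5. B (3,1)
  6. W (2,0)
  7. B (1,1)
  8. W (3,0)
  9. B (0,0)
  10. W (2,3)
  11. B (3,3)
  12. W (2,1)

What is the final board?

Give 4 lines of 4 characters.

Move 1: B@(0,2) -> caps B=0 W=0
Move 2: W@(0,3) -> caps B=0 W=0
Move 3: B@(1,3) -> caps B=1 W=0
Move 4: W@(3,2) -> caps B=1 W=0
Move 5: B@(3,1) -> caps B=1 W=0
Move 6: W@(2,0) -> caps B=1 W=0
Move 7: B@(1,1) -> caps B=1 W=0
Move 8: W@(3,0) -> caps B=1 W=0
Move 9: B@(0,0) -> caps B=1 W=0
Move 10: W@(2,3) -> caps B=1 W=0
Move 11: B@(3,3) -> caps B=1 W=0
Move 12: W@(2,1) -> caps B=1 W=1

Answer: B.B.
.B.B
WW.W
W.W.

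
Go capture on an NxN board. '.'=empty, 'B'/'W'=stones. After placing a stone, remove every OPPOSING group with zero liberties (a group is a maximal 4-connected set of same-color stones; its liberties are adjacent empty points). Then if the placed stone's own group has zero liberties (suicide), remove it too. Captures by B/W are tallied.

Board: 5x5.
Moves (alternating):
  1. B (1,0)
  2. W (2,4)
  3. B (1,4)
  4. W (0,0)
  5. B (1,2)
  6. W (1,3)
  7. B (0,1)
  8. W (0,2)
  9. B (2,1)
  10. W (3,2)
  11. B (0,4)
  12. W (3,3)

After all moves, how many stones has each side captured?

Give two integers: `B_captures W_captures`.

Move 1: B@(1,0) -> caps B=0 W=0
Move 2: W@(2,4) -> caps B=0 W=0
Move 3: B@(1,4) -> caps B=0 W=0
Move 4: W@(0,0) -> caps B=0 W=0
Move 5: B@(1,2) -> caps B=0 W=0
Move 6: W@(1,3) -> caps B=0 W=0
Move 7: B@(0,1) -> caps B=1 W=0
Move 8: W@(0,2) -> caps B=1 W=0
Move 9: B@(2,1) -> caps B=1 W=0
Move 10: W@(3,2) -> caps B=1 W=0
Move 11: B@(0,4) -> caps B=1 W=0
Move 12: W@(3,3) -> caps B=1 W=0

Answer: 1 0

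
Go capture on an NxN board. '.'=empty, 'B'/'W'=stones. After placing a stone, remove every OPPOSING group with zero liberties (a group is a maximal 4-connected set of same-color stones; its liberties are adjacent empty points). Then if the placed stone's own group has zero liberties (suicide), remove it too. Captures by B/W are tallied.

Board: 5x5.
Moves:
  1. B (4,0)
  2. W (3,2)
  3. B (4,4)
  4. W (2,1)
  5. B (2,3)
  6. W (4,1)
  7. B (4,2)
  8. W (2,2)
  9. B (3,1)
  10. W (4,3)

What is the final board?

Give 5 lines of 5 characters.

Move 1: B@(4,0) -> caps B=0 W=0
Move 2: W@(3,2) -> caps B=0 W=0
Move 3: B@(4,4) -> caps B=0 W=0
Move 4: W@(2,1) -> caps B=0 W=0
Move 5: B@(2,3) -> caps B=0 W=0
Move 6: W@(4,1) -> caps B=0 W=0
Move 7: B@(4,2) -> caps B=0 W=0
Move 8: W@(2,2) -> caps B=0 W=0
Move 9: B@(3,1) -> caps B=1 W=0
Move 10: W@(4,3) -> caps B=1 W=0

Answer: .....
.....
.WWB.
.BW..
B.BWB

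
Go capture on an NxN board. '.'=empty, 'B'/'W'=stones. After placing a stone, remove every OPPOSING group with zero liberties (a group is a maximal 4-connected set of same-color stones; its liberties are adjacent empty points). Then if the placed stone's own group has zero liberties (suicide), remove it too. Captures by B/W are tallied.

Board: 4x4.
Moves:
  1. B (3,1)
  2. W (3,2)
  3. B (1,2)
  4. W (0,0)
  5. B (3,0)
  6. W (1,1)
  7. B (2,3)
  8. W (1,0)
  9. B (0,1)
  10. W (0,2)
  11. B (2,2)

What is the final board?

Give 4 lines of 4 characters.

Answer: W.W.
WWB.
..BB
BBW.

Derivation:
Move 1: B@(3,1) -> caps B=0 W=0
Move 2: W@(3,2) -> caps B=0 W=0
Move 3: B@(1,2) -> caps B=0 W=0
Move 4: W@(0,0) -> caps B=0 W=0
Move 5: B@(3,0) -> caps B=0 W=0
Move 6: W@(1,1) -> caps B=0 W=0
Move 7: B@(2,3) -> caps B=0 W=0
Move 8: W@(1,0) -> caps B=0 W=0
Move 9: B@(0,1) -> caps B=0 W=0
Move 10: W@(0,2) -> caps B=0 W=1
Move 11: B@(2,2) -> caps B=0 W=1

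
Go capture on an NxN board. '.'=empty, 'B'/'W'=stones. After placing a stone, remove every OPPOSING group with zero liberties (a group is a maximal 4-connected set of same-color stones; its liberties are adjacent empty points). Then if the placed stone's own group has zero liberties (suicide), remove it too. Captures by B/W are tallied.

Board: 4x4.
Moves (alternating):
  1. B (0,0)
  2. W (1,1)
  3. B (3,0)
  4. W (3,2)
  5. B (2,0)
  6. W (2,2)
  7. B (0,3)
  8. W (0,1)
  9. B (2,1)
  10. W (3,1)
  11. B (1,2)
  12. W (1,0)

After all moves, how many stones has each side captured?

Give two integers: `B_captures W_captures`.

Answer: 0 4

Derivation:
Move 1: B@(0,0) -> caps B=0 W=0
Move 2: W@(1,1) -> caps B=0 W=0
Move 3: B@(3,0) -> caps B=0 W=0
Move 4: W@(3,2) -> caps B=0 W=0
Move 5: B@(2,0) -> caps B=0 W=0
Move 6: W@(2,2) -> caps B=0 W=0
Move 7: B@(0,3) -> caps B=0 W=0
Move 8: W@(0,1) -> caps B=0 W=0
Move 9: B@(2,1) -> caps B=0 W=0
Move 10: W@(3,1) -> caps B=0 W=0
Move 11: B@(1,2) -> caps B=0 W=0
Move 12: W@(1,0) -> caps B=0 W=4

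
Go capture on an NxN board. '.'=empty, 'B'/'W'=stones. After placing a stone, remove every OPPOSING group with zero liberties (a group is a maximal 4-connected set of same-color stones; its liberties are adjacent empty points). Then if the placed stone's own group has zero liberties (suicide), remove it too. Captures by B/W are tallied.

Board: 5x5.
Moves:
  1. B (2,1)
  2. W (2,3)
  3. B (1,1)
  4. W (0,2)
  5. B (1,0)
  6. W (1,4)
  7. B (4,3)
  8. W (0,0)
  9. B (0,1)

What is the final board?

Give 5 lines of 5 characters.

Answer: .BW..
BB..W
.B.W.
.....
...B.

Derivation:
Move 1: B@(2,1) -> caps B=0 W=0
Move 2: W@(2,3) -> caps B=0 W=0
Move 3: B@(1,1) -> caps B=0 W=0
Move 4: W@(0,2) -> caps B=0 W=0
Move 5: B@(1,0) -> caps B=0 W=0
Move 6: W@(1,4) -> caps B=0 W=0
Move 7: B@(4,3) -> caps B=0 W=0
Move 8: W@(0,0) -> caps B=0 W=0
Move 9: B@(0,1) -> caps B=1 W=0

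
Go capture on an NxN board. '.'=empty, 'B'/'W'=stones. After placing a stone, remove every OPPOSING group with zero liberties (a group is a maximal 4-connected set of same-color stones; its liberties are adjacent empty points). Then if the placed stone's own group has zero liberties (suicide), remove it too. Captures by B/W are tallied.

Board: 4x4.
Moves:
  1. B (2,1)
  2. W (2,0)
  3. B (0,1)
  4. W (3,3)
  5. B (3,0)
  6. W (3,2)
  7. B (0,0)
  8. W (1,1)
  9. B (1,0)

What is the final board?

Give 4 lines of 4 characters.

Answer: BB..
BW..
.B..
B.WW

Derivation:
Move 1: B@(2,1) -> caps B=0 W=0
Move 2: W@(2,0) -> caps B=0 W=0
Move 3: B@(0,1) -> caps B=0 W=0
Move 4: W@(3,3) -> caps B=0 W=0
Move 5: B@(3,0) -> caps B=0 W=0
Move 6: W@(3,2) -> caps B=0 W=0
Move 7: B@(0,0) -> caps B=0 W=0
Move 8: W@(1,1) -> caps B=0 W=0
Move 9: B@(1,0) -> caps B=1 W=0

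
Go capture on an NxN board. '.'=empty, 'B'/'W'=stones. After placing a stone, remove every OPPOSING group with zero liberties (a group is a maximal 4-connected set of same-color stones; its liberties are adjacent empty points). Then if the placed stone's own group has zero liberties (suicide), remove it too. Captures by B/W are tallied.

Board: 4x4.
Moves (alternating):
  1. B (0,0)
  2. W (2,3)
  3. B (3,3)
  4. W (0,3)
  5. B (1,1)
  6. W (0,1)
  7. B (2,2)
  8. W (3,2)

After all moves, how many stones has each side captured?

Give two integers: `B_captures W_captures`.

Answer: 0 1

Derivation:
Move 1: B@(0,0) -> caps B=0 W=0
Move 2: W@(2,3) -> caps B=0 W=0
Move 3: B@(3,3) -> caps B=0 W=0
Move 4: W@(0,3) -> caps B=0 W=0
Move 5: B@(1,1) -> caps B=0 W=0
Move 6: W@(0,1) -> caps B=0 W=0
Move 7: B@(2,2) -> caps B=0 W=0
Move 8: W@(3,2) -> caps B=0 W=1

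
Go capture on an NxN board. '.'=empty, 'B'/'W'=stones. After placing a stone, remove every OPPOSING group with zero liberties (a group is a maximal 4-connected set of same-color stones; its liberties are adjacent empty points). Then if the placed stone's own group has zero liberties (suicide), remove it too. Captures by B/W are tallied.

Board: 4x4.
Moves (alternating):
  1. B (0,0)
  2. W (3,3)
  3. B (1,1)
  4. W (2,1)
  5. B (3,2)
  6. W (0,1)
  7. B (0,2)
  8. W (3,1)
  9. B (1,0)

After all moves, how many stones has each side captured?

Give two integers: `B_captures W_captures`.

Move 1: B@(0,0) -> caps B=0 W=0
Move 2: W@(3,3) -> caps B=0 W=0
Move 3: B@(1,1) -> caps B=0 W=0
Move 4: W@(2,1) -> caps B=0 W=0
Move 5: B@(3,2) -> caps B=0 W=0
Move 6: W@(0,1) -> caps B=0 W=0
Move 7: B@(0,2) -> caps B=1 W=0
Move 8: W@(3,1) -> caps B=1 W=0
Move 9: B@(1,0) -> caps B=1 W=0

Answer: 1 0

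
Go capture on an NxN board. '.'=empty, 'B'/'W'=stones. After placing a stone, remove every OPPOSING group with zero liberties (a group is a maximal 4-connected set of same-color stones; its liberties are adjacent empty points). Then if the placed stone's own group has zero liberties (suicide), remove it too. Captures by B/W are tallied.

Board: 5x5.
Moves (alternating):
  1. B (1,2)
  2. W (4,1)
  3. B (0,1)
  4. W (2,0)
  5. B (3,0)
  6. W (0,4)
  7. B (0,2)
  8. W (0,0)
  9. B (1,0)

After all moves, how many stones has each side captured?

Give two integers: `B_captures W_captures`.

Answer: 1 0

Derivation:
Move 1: B@(1,2) -> caps B=0 W=0
Move 2: W@(4,1) -> caps B=0 W=0
Move 3: B@(0,1) -> caps B=0 W=0
Move 4: W@(2,0) -> caps B=0 W=0
Move 5: B@(3,0) -> caps B=0 W=0
Move 6: W@(0,4) -> caps B=0 W=0
Move 7: B@(0,2) -> caps B=0 W=0
Move 8: W@(0,0) -> caps B=0 W=0
Move 9: B@(1,0) -> caps B=1 W=0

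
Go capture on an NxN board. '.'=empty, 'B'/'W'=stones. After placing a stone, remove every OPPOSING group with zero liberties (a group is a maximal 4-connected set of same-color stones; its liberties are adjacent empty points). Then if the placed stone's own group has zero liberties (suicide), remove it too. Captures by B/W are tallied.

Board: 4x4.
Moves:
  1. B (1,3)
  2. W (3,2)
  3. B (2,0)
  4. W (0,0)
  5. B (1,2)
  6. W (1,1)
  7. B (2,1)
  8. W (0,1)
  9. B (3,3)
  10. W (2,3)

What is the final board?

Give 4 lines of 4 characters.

Answer: WW..
.WBB
BB.W
..W.

Derivation:
Move 1: B@(1,3) -> caps B=0 W=0
Move 2: W@(3,2) -> caps B=0 W=0
Move 3: B@(2,0) -> caps B=0 W=0
Move 4: W@(0,0) -> caps B=0 W=0
Move 5: B@(1,2) -> caps B=0 W=0
Move 6: W@(1,1) -> caps B=0 W=0
Move 7: B@(2,1) -> caps B=0 W=0
Move 8: W@(0,1) -> caps B=0 W=0
Move 9: B@(3,3) -> caps B=0 W=0
Move 10: W@(2,3) -> caps B=0 W=1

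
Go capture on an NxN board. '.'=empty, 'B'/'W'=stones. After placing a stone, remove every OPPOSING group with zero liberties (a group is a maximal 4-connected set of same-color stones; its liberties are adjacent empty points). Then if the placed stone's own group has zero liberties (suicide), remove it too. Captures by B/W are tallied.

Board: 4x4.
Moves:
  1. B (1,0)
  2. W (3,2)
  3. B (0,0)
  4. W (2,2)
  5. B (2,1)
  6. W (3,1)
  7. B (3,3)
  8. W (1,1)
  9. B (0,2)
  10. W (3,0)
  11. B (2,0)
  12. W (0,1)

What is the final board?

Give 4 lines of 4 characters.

Move 1: B@(1,0) -> caps B=0 W=0
Move 2: W@(3,2) -> caps B=0 W=0
Move 3: B@(0,0) -> caps B=0 W=0
Move 4: W@(2,2) -> caps B=0 W=0
Move 5: B@(2,1) -> caps B=0 W=0
Move 6: W@(3,1) -> caps B=0 W=0
Move 7: B@(3,3) -> caps B=0 W=0
Move 8: W@(1,1) -> caps B=0 W=0
Move 9: B@(0,2) -> caps B=0 W=0
Move 10: W@(3,0) -> caps B=0 W=0
Move 11: B@(2,0) -> caps B=0 W=0
Move 12: W@(0,1) -> caps B=0 W=4

Answer: .WB.
.W..
..W.
WWWB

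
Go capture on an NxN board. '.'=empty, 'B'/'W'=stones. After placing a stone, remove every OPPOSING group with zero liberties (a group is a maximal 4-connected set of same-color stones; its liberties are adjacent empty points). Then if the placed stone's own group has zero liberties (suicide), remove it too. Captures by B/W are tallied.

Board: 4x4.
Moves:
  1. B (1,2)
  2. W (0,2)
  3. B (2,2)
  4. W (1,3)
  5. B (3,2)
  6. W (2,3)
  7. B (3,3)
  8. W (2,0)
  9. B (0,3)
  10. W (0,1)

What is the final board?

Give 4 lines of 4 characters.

Answer: .WWB
..B.
W.B.
..BB

Derivation:
Move 1: B@(1,2) -> caps B=0 W=0
Move 2: W@(0,2) -> caps B=0 W=0
Move 3: B@(2,2) -> caps B=0 W=0
Move 4: W@(1,3) -> caps B=0 W=0
Move 5: B@(3,2) -> caps B=0 W=0
Move 6: W@(2,3) -> caps B=0 W=0
Move 7: B@(3,3) -> caps B=0 W=0
Move 8: W@(2,0) -> caps B=0 W=0
Move 9: B@(0,3) -> caps B=2 W=0
Move 10: W@(0,1) -> caps B=2 W=0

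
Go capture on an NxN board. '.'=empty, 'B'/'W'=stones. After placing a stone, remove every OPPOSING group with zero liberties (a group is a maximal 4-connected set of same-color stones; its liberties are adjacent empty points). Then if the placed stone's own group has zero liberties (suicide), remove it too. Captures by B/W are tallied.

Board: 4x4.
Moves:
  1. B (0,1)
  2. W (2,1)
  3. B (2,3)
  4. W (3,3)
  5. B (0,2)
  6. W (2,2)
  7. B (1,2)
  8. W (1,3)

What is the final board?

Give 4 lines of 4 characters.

Answer: .BB.
..BW
.WW.
...W

Derivation:
Move 1: B@(0,1) -> caps B=0 W=0
Move 2: W@(2,1) -> caps B=0 W=0
Move 3: B@(2,3) -> caps B=0 W=0
Move 4: W@(3,3) -> caps B=0 W=0
Move 5: B@(0,2) -> caps B=0 W=0
Move 6: W@(2,2) -> caps B=0 W=0
Move 7: B@(1,2) -> caps B=0 W=0
Move 8: W@(1,3) -> caps B=0 W=1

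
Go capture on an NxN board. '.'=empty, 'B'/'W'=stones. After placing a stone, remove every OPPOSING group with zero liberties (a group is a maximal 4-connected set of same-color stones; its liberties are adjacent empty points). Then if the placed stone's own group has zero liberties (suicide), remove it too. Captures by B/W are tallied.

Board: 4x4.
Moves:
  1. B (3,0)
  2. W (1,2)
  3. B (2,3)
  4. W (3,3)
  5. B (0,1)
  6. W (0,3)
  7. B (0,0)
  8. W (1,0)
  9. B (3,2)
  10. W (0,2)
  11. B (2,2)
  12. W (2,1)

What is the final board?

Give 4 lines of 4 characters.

Answer: BBWW
W.W.
.WBB
B.B.

Derivation:
Move 1: B@(3,0) -> caps B=0 W=0
Move 2: W@(1,2) -> caps B=0 W=0
Move 3: B@(2,3) -> caps B=0 W=0
Move 4: W@(3,3) -> caps B=0 W=0
Move 5: B@(0,1) -> caps B=0 W=0
Move 6: W@(0,3) -> caps B=0 W=0
Move 7: B@(0,0) -> caps B=0 W=0
Move 8: W@(1,0) -> caps B=0 W=0
Move 9: B@(3,2) -> caps B=1 W=0
Move 10: W@(0,2) -> caps B=1 W=0
Move 11: B@(2,2) -> caps B=1 W=0
Move 12: W@(2,1) -> caps B=1 W=0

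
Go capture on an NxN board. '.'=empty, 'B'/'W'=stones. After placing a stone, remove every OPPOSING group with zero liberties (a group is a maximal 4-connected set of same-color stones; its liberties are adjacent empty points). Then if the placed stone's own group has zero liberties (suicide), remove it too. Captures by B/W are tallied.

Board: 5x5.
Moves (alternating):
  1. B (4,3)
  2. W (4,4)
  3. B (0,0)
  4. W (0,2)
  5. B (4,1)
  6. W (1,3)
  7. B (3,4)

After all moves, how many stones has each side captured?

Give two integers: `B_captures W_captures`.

Answer: 1 0

Derivation:
Move 1: B@(4,3) -> caps B=0 W=0
Move 2: W@(4,4) -> caps B=0 W=0
Move 3: B@(0,0) -> caps B=0 W=0
Move 4: W@(0,2) -> caps B=0 W=0
Move 5: B@(4,1) -> caps B=0 W=0
Move 6: W@(1,3) -> caps B=0 W=0
Move 7: B@(3,4) -> caps B=1 W=0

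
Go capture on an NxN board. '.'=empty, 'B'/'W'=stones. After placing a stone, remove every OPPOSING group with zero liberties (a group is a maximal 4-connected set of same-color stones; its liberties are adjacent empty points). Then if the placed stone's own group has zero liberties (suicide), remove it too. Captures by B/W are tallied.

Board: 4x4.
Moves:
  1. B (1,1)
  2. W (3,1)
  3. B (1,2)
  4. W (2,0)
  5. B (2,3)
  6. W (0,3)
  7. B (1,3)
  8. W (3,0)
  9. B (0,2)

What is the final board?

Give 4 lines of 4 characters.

Move 1: B@(1,1) -> caps B=0 W=0
Move 2: W@(3,1) -> caps B=0 W=0
Move 3: B@(1,2) -> caps B=0 W=0
Move 4: W@(2,0) -> caps B=0 W=0
Move 5: B@(2,3) -> caps B=0 W=0
Move 6: W@(0,3) -> caps B=0 W=0
Move 7: B@(1,3) -> caps B=0 W=0
Move 8: W@(3,0) -> caps B=0 W=0
Move 9: B@(0,2) -> caps B=1 W=0

Answer: ..B.
.BBB
W..B
WW..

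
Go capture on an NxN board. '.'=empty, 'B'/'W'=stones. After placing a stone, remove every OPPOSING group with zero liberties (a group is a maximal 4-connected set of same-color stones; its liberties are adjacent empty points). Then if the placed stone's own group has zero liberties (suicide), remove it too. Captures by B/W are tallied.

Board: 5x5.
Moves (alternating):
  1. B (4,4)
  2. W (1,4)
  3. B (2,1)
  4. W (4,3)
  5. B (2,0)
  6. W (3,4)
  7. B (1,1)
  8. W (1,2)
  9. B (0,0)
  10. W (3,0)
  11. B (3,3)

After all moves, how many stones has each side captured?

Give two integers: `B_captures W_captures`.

Answer: 0 1

Derivation:
Move 1: B@(4,4) -> caps B=0 W=0
Move 2: W@(1,4) -> caps B=0 W=0
Move 3: B@(2,1) -> caps B=0 W=0
Move 4: W@(4,3) -> caps B=0 W=0
Move 5: B@(2,0) -> caps B=0 W=0
Move 6: W@(3,4) -> caps B=0 W=1
Move 7: B@(1,1) -> caps B=0 W=1
Move 8: W@(1,2) -> caps B=0 W=1
Move 9: B@(0,0) -> caps B=0 W=1
Move 10: W@(3,0) -> caps B=0 W=1
Move 11: B@(3,3) -> caps B=0 W=1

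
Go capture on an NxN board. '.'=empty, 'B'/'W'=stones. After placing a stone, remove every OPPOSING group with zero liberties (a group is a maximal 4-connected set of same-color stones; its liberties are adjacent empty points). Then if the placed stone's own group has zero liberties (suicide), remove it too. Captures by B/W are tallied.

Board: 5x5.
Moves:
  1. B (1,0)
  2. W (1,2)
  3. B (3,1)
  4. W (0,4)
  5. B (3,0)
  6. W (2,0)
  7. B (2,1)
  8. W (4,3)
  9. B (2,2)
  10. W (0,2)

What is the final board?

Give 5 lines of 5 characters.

Move 1: B@(1,0) -> caps B=0 W=0
Move 2: W@(1,2) -> caps B=0 W=0
Move 3: B@(3,1) -> caps B=0 W=0
Move 4: W@(0,4) -> caps B=0 W=0
Move 5: B@(3,0) -> caps B=0 W=0
Move 6: W@(2,0) -> caps B=0 W=0
Move 7: B@(2,1) -> caps B=1 W=0
Move 8: W@(4,3) -> caps B=1 W=0
Move 9: B@(2,2) -> caps B=1 W=0
Move 10: W@(0,2) -> caps B=1 W=0

Answer: ..W.W
B.W..
.BB..
BB...
...W.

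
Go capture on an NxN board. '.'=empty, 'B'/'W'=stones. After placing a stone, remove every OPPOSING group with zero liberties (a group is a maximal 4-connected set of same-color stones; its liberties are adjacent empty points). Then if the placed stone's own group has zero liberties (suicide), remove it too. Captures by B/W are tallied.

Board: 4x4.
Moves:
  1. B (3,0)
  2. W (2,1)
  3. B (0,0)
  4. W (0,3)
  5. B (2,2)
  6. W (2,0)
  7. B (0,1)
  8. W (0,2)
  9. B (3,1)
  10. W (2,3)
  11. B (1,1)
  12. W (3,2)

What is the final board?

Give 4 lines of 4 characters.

Answer: BBWW
.B..
WWBW
..W.

Derivation:
Move 1: B@(3,0) -> caps B=0 W=0
Move 2: W@(2,1) -> caps B=0 W=0
Move 3: B@(0,0) -> caps B=0 W=0
Move 4: W@(0,3) -> caps B=0 W=0
Move 5: B@(2,2) -> caps B=0 W=0
Move 6: W@(2,0) -> caps B=0 W=0
Move 7: B@(0,1) -> caps B=0 W=0
Move 8: W@(0,2) -> caps B=0 W=0
Move 9: B@(3,1) -> caps B=0 W=0
Move 10: W@(2,3) -> caps B=0 W=0
Move 11: B@(1,1) -> caps B=0 W=0
Move 12: W@(3,2) -> caps B=0 W=2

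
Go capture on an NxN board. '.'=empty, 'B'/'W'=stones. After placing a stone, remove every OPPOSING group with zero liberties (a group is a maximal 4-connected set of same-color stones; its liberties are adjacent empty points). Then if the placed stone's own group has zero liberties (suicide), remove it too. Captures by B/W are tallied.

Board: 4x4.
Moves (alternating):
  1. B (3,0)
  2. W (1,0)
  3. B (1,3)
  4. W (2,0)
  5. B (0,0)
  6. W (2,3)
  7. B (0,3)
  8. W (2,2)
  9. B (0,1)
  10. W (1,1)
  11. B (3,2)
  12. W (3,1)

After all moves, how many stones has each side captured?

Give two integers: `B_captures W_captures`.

Answer: 0 1

Derivation:
Move 1: B@(3,0) -> caps B=0 W=0
Move 2: W@(1,0) -> caps B=0 W=0
Move 3: B@(1,3) -> caps B=0 W=0
Move 4: W@(2,0) -> caps B=0 W=0
Move 5: B@(0,0) -> caps B=0 W=0
Move 6: W@(2,3) -> caps B=0 W=0
Move 7: B@(0,3) -> caps B=0 W=0
Move 8: W@(2,2) -> caps B=0 W=0
Move 9: B@(0,1) -> caps B=0 W=0
Move 10: W@(1,1) -> caps B=0 W=0
Move 11: B@(3,2) -> caps B=0 W=0
Move 12: W@(3,1) -> caps B=0 W=1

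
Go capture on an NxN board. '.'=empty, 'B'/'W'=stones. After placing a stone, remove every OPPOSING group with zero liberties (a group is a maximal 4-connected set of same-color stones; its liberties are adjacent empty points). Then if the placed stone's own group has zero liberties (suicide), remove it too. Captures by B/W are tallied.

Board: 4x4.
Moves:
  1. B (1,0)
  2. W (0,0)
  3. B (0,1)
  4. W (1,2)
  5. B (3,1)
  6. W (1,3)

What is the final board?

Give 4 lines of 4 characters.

Answer: .B..
B.WW
....
.B..

Derivation:
Move 1: B@(1,0) -> caps B=0 W=0
Move 2: W@(0,0) -> caps B=0 W=0
Move 3: B@(0,1) -> caps B=1 W=0
Move 4: W@(1,2) -> caps B=1 W=0
Move 5: B@(3,1) -> caps B=1 W=0
Move 6: W@(1,3) -> caps B=1 W=0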